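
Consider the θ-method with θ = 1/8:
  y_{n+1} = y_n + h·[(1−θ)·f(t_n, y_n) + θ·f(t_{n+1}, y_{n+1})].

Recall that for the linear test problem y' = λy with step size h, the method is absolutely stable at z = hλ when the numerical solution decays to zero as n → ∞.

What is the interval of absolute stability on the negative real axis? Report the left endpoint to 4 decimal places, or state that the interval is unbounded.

(-2.6667, 0).

Test eqn y'=λy, z=hλ:
  y_{n+1} = y_n + z·[7/8·y_n + 1/8·y_{n+1}] ⇒ (1 − 1/8z)y_{n+1} = (1 + 7/8z)y_n
  Hence R(z) = (1 + 7/8z)/(1 − 1/8z).

Find x<0 with |R(x)|<1.
x=-0.34: |R|=0.6739
R=−1: 1+7/8x = −1+1/8x ⇒ -3/4x=2 ⇒ x=2/(-3/4)=-2.6667
Confirm numerically:
  x=-2.493: |R|=0.90070 <1
  x=-2.351: |R|=0.81702 <1
  x=-1.306: |R|=0.12272 <1
  x=-3.039: |R|=1.20237 >1
  x=-2.688: |R|=1.01198 >1
So |R|<1 on (-2.6667, 0).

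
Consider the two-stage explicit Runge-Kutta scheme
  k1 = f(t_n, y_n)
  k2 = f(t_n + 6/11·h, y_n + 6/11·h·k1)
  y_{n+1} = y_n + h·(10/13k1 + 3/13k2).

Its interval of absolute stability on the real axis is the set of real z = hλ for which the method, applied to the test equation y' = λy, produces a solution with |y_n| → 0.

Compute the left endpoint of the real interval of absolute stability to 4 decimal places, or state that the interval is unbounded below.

left endpoint -7.9444.

Test eqn y'=λy, z=hλ:
  k1=λy_n ⇒ h·k1=z·y_n;  k2=λ(1+6/11z)y_n ⇒ h·k2=z(1+6/11z)y_n
  y_{n+1}/y_n = 1 + 10/13z + 3/13z(1+6/11z) = 1 + z + 18/143z²
  so R(z) = 1 + z + 18/143z².

Find x<0 with |R(x)|<1.
x=-1.16: |R|=0.0094
R=1: x+18/143x²=0 ⇒ x=−143/18=-7.9444; min R=1−1/(4·18/143)=-0.9861>−1
Confirm numerically:
  x=-7.815: |R|=0.87266 <1
  x=-7.080: |R|=0.22962 <1
  x=-5.474: |R|=0.70222 <1
  x=-5.014: |R|=0.84950 <1
  x=-8.158: |R|=1.21930 >1
  x=-8.025: |R|=1.08137 >1
Interval (-7.9444, 0).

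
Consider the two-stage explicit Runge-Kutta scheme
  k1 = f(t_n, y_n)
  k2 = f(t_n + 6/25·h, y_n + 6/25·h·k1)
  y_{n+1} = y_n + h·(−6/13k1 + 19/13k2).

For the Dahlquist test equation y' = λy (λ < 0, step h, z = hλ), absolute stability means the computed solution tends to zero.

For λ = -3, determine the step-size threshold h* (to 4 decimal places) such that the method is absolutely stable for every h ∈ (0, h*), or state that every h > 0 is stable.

Test eqn y'=λy, z=hλ:
  k1=λy_n ⇒ h·k1=z·y_n;  k2=λ(1+6/25z)y_n ⇒ h·k2=z(1+6/25z)y_n
  y_{n+1}/y_n = 1 − 6/13z + 19/13z(1+6/25z) = 1 + z + 114/325z²
  R(z) = 1 + z + 114/325z².

Find x<0 with |R(x)|<1.
x=-0.3: |R|=0.7316
R=1: x+114/325x²=0 ⇒ x=−325/114=-2.8509; min R=1−1/(4·114/325)=0.2873>−1
Confirm numerically:
  x=-2.661: |R|=0.82277 <1
  x=-2.537: |R|=0.72068 <1
  x=-1.553: |R|=0.29299 <1
  x=-1.206: |R|=0.30417 <1
  x=-3.316: |R|=1.54101 >1
  x=-2.919: |R|=1.06975 >1
  x=-2.888: |R|=1.03761 >1
So |R|<1 on (-2.8509, 0).

(-2.8509,0); λ=-3 ⇒ h* = (325/114)/3 = 0.9503.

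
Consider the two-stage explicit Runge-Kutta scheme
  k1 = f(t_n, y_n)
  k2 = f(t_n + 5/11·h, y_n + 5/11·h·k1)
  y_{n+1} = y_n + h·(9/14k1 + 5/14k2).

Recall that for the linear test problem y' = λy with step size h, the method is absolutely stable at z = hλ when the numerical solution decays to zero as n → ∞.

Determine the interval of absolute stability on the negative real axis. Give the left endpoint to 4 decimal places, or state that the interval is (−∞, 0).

With y'=λy (z=hλ):
  k1=λy_n ⇒ h·k1=z·y_n;  k2=λ(1+5/11z)y_n ⇒ h·k2=z(1+5/11z)y_n
  y_{n+1}/y_n = 1 + 9/14z + 5/14z(1+5/11z) = 1 + z + 25/154z²
  R(z) = 1 + z + 25/154z².

Solve |R(x)|<1 on ℝ⁻.
x=-1.12: |R|=0.0836
R=1: x+25/154x²=0 ⇒ x=−154/25=-6.1600; min R=1−1/(4·25/154)=-0.5400>−1
Confirm numerically:
  x=-6.010: |R|=0.85365 <1
  x=-4.439: |R|=0.24018 <1
  x=-4.239: |R|=0.32193 <1
  x=-2.499: |R|=0.48520 <1
  x=-6.718: |R|=1.60855 >1
  x=-6.517: |R|=1.37769 >1
  x=-6.471: |R|=1.32670 >1
Interval (-6.1600, 0).

z∈(-6.1600,0).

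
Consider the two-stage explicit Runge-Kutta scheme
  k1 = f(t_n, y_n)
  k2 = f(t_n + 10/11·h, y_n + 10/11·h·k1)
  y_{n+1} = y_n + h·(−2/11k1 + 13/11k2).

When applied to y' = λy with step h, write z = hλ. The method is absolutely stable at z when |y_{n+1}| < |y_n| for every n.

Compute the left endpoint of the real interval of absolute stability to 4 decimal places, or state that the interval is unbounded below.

With y'=λy (z=hλ):
  k1=λy_n ⇒ h·k1=z·y_n;  k2=λ(1+10/11z)y_n ⇒ h·k2=z(1+10/11z)y_n
  y_{n+1}/y_n = 1 − 2/11z + 13/11z(1+10/11z) = 1 + z + 130/121z²
  Hence R(z) = 1 + z + 130/121z².

Solve |R(x)|<1 on ℝ⁻.
x=-0.88: |R|=0.9520
R=1: x+130/121x²=0 ⇒ x=−121/130=-0.9308; min R=1−1/(4·130/121)=0.7673>−1
Confirm numerically:
  x=-0.773: |R|=0.86897 <1
  x=-0.717: |R|=0.83533 <1
  x=-0.496: |R|=0.76831 <1
  x=-1.337: |R|=1.58353 >1
  x=-1.307: |R|=1.52831 >1
  x=-1.224: |R|=1.38561 >1
Stable set (-0.9308, 0).

z* = -0.9308.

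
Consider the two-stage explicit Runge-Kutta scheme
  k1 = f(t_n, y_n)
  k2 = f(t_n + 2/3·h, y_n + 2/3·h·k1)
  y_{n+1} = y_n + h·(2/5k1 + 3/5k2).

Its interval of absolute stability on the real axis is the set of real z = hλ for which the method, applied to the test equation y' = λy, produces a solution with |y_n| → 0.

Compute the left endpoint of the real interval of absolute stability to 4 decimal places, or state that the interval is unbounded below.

On y'=λy, z=hλ:
  k1=λy_n ⇒ h·k1=z·y_n;  k2=λ(1+2/3z)y_n ⇒ h·k2=z(1+2/3z)y_n
  y_{n+1}/y_n = 1 + 2/5z + 3/5z(1+2/3z) = 1 + z + 2/5z²
  so R(z) = 1 + z + 2/5z².

Boundary: |R(x)|=1, x<0.
x=-0.82: |R|=0.4490
R=1: x+2/5x²=0 ⇒ x=−5/2=-2.5000; min R=1−1/(4·2/5)=0.3750>−1
Confirm numerically:
  x=-2.129: |R|=0.68406 <1
  x=-1.966: |R|=0.58006 <1
  x=-1.609: |R|=0.42655 <1
  x=-1.321: |R|=0.37702 <1
  x=-2.923: |R|=1.49457 >1
  x=-2.856: |R|=1.40669 >1
  x=-2.624: |R|=1.13015 >1
Stable set (-2.5000, 0).

z* = -2.5000.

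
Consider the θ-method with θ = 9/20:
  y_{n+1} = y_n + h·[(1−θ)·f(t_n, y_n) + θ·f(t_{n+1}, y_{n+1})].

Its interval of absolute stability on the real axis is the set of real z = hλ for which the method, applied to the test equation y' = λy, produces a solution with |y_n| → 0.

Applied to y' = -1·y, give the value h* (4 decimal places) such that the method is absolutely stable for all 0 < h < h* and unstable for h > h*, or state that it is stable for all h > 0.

(-20.0000,0); λ=-1 ⇒ h* = (20)/1 = 20.0000.

Test eqn y'=λy, z=hλ:
  y_{n+1} = y_n + z·[11/20·y_n + 9/20·y_{n+1}] ⇒ (1 − 9/20z)y_{n+1} = (1 + 11/20z)y_n
  Hence R(z) = (1 + 11/20z)/(1 − 9/20z).

Need |R(x)|<1, x<0.
x=-0.36: |R|=0.6902
R=−1: 1+11/20x = −1+9/20x ⇒ -1/10x=2 ⇒ x=2/(-1/10)=-20.0000
Confirm numerically:
  x=-14.010: |R|=0.91800 <1
  x=-11.494: |R|=0.86219 <1
  x=-10.781: |R|=0.84245 <1
  x=-20.492: |R|=1.00481 >1
  x=-20.280: |R|=1.00277 >1
So |R|<1 on (-20.0000, 0).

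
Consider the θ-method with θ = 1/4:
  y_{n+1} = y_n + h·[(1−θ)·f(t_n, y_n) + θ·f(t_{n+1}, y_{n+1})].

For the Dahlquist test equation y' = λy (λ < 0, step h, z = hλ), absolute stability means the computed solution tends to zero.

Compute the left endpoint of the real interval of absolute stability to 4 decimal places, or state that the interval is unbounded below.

On y'=λy, z=hλ:
  y_{n+1} = y_n + z·[3/4·y_n + 1/4·y_{n+1}] ⇒ (1 − 1/4z)y_{n+1} = (1 + 3/4z)y_n
  R(z) = (1 + 3/4z)/(1 − 1/4z).

Boundary: |R(x)|=1, x<0.
x=-1.65: |R|=0.1681
R=−1: 1+3/4x = −1+1/4x ⇒ -1/2x=2 ⇒ x=2/(-1/2)=-4.0000
Confirm numerically:
  x=-3.863: |R|=0.96515 <1
  x=-3.713: |R|=0.92558 <1
  x=-2.916: |R|=0.68652 <1
  x=-2.840: |R|=0.66082 <1
  x=-4.361: |R|=1.08635 >1
  x=-4.115: |R|=1.02834 >1
Interval (-4.0000, 0).

left endpoint -4.0000.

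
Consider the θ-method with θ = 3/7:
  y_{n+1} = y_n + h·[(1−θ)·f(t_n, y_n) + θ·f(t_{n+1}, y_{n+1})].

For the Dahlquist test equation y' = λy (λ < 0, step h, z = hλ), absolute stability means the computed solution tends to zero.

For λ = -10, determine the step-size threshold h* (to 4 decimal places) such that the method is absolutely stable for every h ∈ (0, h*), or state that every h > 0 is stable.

(-14.0000,0); λ=-10 ⇒ h* = (14)/10 = 1.4000.

On y'=λy, z=hλ:
  y_{n+1} = y_n + z·[4/7·y_n + 3/7·y_{n+1}] ⇒ (1 − 3/7z)y_{n+1} = (1 + 4/7z)y_n
  Hence R(z) = (1 + 4/7z)/(1 − 3/7z).

Need |R(x)|<1, x<0.
x=-1.13: |R|=0.2387
R=−1: 1+4/7x = −1+3/7x ⇒ -1/7x=2 ⇒ x=2/(-1/7)=-14.0000
Confirm numerically:
  x=-10.562: |R|=0.91113 <1
  x=-9.038: |R|=0.85455 <1
  x=-6.067: |R|=0.68521 <1
  x=-5.931: |R|=0.67455 <1
  x=-14.323: |R|=1.00646 >1
  x=-14.075: |R|=1.00152 >1
Interval (-14.0000, 0).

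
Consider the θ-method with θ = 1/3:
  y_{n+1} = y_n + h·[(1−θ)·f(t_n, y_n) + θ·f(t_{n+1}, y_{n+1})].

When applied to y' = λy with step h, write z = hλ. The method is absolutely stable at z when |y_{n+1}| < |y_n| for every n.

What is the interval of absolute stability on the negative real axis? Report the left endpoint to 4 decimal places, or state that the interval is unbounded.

z∈(-6.0000,0).

With y'=λy (z=hλ):
  y_{n+1} = y_n + z·[2/3·y_n + 1/3·y_{n+1}] ⇒ (1 − 1/3z)y_{n+1} = (1 + 2/3z)y_n
  ⇒ R(z) = (1 + 2/3z)/(1 − 1/3z).

Solve |R(x)|<1 on ℝ⁻.
x=-1.65: |R|=0.0645
R=−1: 1+2/3x = −1+1/3x ⇒ -1/3x=2 ⇒ x=2/(-1/3)=-6.0000
Confirm numerically:
  x=-5.850: |R|=0.98305 <1
  x=-4.763: |R|=0.84065 <1
  x=-2.733: |R|=0.43014 <1
  x=-2.693: |R|=0.41911 <1
  x=-6.535: |R|=1.05611 >1
  x=-6.429: |R|=1.04550 >1
  x=-6.240: |R|=1.02597 >1
Interval (-6.0000, 0).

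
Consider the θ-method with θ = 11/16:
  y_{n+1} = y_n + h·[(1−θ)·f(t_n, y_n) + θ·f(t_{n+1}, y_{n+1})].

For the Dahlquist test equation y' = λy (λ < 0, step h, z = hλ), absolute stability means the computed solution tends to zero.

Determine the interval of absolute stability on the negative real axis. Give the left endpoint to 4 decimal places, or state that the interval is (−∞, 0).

unbounded; (−∞, 0).

With y'=λy (z=hλ):
  y_{n+1} = y_n + z·[5/16·y_n + 11/16·y_{n+1}] ⇒ (1 − 11/16z)y_{n+1} = (1 + 5/16z)y_n
  Hence R(z) = (1 + 5/16z)/(1 − 11/16z).

Find x<0 with |R(x)|<1.
x=-0.67: |R|=0.5413
x=-2: |R|=0.1579
x=-10: |R|=0.2698
x=-100: |R|=0.4337
θ=11/16≥1/2 ⇒ |1+5/16x|<|1−11/16x| ∀x<0 ⇒ interval (−∞,0).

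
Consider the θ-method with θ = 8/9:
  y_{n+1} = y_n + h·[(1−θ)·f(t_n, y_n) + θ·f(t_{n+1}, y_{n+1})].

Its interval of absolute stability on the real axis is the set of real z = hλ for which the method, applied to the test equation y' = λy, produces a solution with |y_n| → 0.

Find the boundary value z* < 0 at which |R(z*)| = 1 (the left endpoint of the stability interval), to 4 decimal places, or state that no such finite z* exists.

Set f=λy, z=hλ:
  y_{n+1} = y_n + z·[1/9·y_n + 8/9·y_{n+1}] ⇒ (1 − 8/9z)y_{n+1} = (1 + 1/9z)y_n
  R(z) = (1 + 1/9z)/(1 − 8/9z).

Boundary: |R(x)|=1, x<0.
x=-1.77: |R|=0.3122
x=-2: |R|=0.2800
x=-10: |R|=0.0112
x=-100: |R|=0.1125
θ=8/9≥1/2 ⇒ |1+1/9x|<|1−8/9x| ∀x<0 ⇒ unbounded interval.

(−∞, 0) — no finite endpoint.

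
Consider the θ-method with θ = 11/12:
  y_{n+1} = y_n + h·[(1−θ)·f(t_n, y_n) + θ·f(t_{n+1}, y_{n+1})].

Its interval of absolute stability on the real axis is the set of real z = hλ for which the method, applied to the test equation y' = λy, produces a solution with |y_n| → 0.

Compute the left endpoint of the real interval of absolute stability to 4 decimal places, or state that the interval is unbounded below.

Set f=λy, z=hλ:
  y_{n+1} = y_n + z·[1/12·y_n + 11/12·y_{n+1}] ⇒ (1 − 11/12z)y_{n+1} = (1 + 1/12z)y_n
  Hence R(z) = (1 + 1/12z)/(1 − 11/12z).

Need |R(x)|<1, x<0.
x=-0.31: |R|=0.7586
x=-2: |R|=0.2941
x=-10: |R|=0.0164
x=-100: |R|=0.0791
θ=11/12≥1/2 ⇒ |1+1/12x|<|1−11/12x| ∀x<0 ⇒ unbounded interval.

(−∞, 0) — no finite endpoint.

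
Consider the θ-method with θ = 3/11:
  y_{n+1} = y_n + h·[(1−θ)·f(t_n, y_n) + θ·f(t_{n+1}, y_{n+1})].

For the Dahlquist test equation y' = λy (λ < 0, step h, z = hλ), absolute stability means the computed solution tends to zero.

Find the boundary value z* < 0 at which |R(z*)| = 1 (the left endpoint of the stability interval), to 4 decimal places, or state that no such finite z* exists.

z* = -4.4000.

Test eqn y'=λy, z=hλ:
  y_{n+1} = y_n + z·[8/11·y_n + 3/11·y_{n+1}] ⇒ (1 − 3/11z)y_{n+1} = (1 + 8/11z)y_n
  so R(z) = (1 + 8/11z)/(1 − 3/11z).

Solve |R(x)|<1 on ℝ⁻.
x=-0.74: |R|=0.3843
R=−1: 1+8/11x = −1+3/11x ⇒ -5/11x=2 ⇒ x=2/(-5/11)=-4.4000
Confirm numerically:
  x=-3.678: |R|=0.83616 <1
  x=-3.493: |R|=0.78886 <1
  x=-2.469: |R|=0.47547 <1
  x=-1.998: |R|=0.29328 <1
  x=-4.713: |R|=1.06225 >1
  x=-4.565: |R|=1.03341 >1
  x=-4.474: |R|=1.01515 >1
Stable set (-4.4000, 0).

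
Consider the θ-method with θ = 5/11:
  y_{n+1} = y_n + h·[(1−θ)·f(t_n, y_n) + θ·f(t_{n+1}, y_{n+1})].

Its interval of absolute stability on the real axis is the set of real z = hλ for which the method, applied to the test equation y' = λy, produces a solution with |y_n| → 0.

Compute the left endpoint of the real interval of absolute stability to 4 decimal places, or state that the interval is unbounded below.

left endpoint -22.0000.

Test eqn y'=λy, z=hλ:
  y_{n+1} = y_n + z·[6/11·y_n + 5/11·y_{n+1}] ⇒ (1 − 5/11z)y_{n+1} = (1 + 6/11z)y_n
  R(z) = (1 + 6/11z)/(1 − 5/11z).

Boundary: |R(x)|=1, x<0.
x=-1.32: |R|=0.1750
R=−1: 1+6/11x = −1+5/11x ⇒ -1/11x=2 ⇒ x=2/(-1/11)=-22.0000
Confirm numerically:
  x=-17.233: |R|=0.95094 <1
  x=-14.860: |R|=0.91630 <1
  x=-12.044: |R|=0.86021 <1
  x=-22.242: |R|=1.00198 >1
  x=-22.178: |R|=1.00146 >1
Interval (-22.0000, 0).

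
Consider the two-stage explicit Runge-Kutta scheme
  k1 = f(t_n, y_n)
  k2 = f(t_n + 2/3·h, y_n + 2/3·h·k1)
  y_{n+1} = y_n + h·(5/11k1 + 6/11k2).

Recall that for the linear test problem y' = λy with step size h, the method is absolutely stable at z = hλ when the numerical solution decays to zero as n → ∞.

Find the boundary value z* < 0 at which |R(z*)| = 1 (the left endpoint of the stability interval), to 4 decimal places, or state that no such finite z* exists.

On y'=λy, z=hλ:
  k1=λy_n ⇒ h·k1=z·y_n;  k2=λ(1+2/3z)y_n ⇒ h·k2=z(1+2/3z)y_n
  y_{n+1}/y_n = 1 + 5/11z + 6/11z(1+2/3z) = 1 + z + 4/11z²
  Hence R(z) = 1 + z + 4/11z².

Boundary: |R(x)|=1, x<0.
x=-1.61: |R|=0.3326
R=1: x+4/11x²=0 ⇒ x=−11/4=-2.7500; min R=1−1/(4·4/11)=0.3125>−1
Confirm numerically:
  x=-2.677: |R|=0.92894 <1
  x=-2.370: |R|=0.67251 <1
  x=-1.733: |R|=0.35911 <1
  x=-3.075: |R|=1.36341 >1
  x=-2.775: |R|=1.02523 >1
Interval (-2.7500, 0).

z* = -2.7500.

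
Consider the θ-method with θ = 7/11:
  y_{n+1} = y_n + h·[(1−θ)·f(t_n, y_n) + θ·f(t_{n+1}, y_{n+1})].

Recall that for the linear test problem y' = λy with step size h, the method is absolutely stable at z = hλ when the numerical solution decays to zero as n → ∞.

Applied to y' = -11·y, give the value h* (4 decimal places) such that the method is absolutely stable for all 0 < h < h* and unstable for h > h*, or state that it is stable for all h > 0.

interval (−∞, 0). Any h>0 works for λ=-11.

On y'=λy, z=hλ:
  y_{n+1} = y_n + z·[4/11·y_n + 7/11·y_{n+1}] ⇒ (1 − 7/11z)y_{n+1} = (1 + 4/11z)y_n
  R(z) = (1 + 4/11z)/(1 − 7/11z).

Boundary: |R(x)|=1, x<0.
x=-1.25: |R|=0.3038
x=-2: |R|=0.1200
x=-10: |R|=0.3580
x=-100: |R|=0.5471
θ=7/11≥1/2 ⇒ |1+4/11x|<|1−7/11x| ∀x<0 ⇒ stable on all of ℝ⁻.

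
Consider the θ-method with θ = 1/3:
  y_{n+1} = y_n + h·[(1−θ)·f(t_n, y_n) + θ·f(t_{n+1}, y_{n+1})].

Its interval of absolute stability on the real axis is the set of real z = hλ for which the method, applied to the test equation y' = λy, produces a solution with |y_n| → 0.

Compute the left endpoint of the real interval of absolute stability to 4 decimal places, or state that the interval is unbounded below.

z* = -6.0000.

Test eqn y'=λy, z=hλ:
  y_{n+1} = y_n + z·[2/3·y_n + 1/3·y_{n+1}] ⇒ (1 − 1/3z)y_{n+1} = (1 + 2/3z)y_n
  so R(z) = (1 + 2/3z)/(1 − 1/3z).

Find x<0 with |R(x)|<1.
x=-1.29: |R|=0.0979
R=−1: 1+2/3x = −1+1/3x ⇒ -1/3x=2 ⇒ x=2/(-1/3)=-6.0000
Confirm numerically:
  x=-5.435: |R|=0.93302 <1
  x=-5.024: |R|=0.87836 <1
  x=-2.893: |R|=0.47276 <1
  x=-2.437: |R|=0.34468 <1
  x=-6.454: |R|=1.04802 >1
  x=-6.230: |R|=1.02492 >1
So |R|<1 on (-6.0000, 0).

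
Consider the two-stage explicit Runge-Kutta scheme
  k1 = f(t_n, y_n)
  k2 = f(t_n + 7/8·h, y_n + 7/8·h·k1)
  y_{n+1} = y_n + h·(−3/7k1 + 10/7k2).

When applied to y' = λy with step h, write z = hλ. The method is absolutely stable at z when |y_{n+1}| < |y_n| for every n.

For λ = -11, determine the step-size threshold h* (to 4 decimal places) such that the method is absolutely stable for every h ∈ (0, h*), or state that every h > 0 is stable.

(-0.8000,0); λ=-11 ⇒ h* = (4/5)/11 = 0.0727.

On y'=λy, z=hλ:
  k1=λy_n ⇒ h·k1=z·y_n;  k2=λ(1+7/8z)y_n ⇒ h·k2=z(1+7/8z)y_n
  y_{n+1}/y_n = 1 − 3/7z + 10/7z(1+7/8z) = 1 + z + 5/4z²
  Hence R(z) = 1 + z + 5/4z².

Find x<0 with |R(x)|<1.
x=-1.42: |R|=2.1005
R=1: x+5/4x²=0 ⇒ x=−4/5=-0.8000; min R=1−1/(4·5/4)=0.8000>−1
Confirm numerically:
  x=-0.641: |R|=0.87260 <1
  x=-0.603: |R|=0.85151 <1
  x=-0.402: |R|=0.80001 <1
  x=-0.401: |R|=0.80000 <1
  x=-0.995: |R|=1.24253 >1
  x=-0.979: |R|=1.21905 >1
  x=-0.928: |R|=1.14848 >1
Stable set (-0.8000, 0).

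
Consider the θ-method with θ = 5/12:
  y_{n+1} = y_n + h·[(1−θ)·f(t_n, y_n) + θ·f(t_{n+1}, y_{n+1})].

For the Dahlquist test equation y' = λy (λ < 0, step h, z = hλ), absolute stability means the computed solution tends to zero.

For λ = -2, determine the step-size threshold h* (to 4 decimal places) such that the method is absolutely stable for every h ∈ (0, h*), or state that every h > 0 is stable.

(-12.0000,0); λ=-2 ⇒ h* = (12)/2 = 6.0000.

Set f=λy, z=hλ:
  y_{n+1} = y_n + z·[7/12·y_n + 5/12·y_{n+1}] ⇒ (1 − 5/12z)y_{n+1} = (1 + 7/12z)y_n
  Hence R(z) = (1 + 7/12z)/(1 − 5/12z).

Boundary: |R(x)|=1, x<0.
x=-0.57: |R|=0.5394
R=−1: 1+7/12x = −1+5/12x ⇒ -1/6x=2 ⇒ x=2/(-1/6)=-12.0000
Confirm numerically:
  x=-11.891: |R|=0.99695 <1
  x=-10.781: |R|=0.96301 <1
  x=-7.680: |R|=0.82857 <1
  x=-12.319: |R|=1.00867 >1
  x=-12.227: |R|=1.00621 >1
Interval (-12.0000, 0).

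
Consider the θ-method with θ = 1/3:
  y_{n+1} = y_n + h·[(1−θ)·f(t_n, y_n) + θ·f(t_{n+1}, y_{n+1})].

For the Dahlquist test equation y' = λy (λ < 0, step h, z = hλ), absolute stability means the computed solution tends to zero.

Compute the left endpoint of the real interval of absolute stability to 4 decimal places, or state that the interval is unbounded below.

Test eqn y'=λy, z=hλ:
  y_{n+1} = y_n + z·[2/3·y_n + 1/3·y_{n+1}] ⇒ (1 − 1/3z)y_{n+1} = (1 + 2/3z)y_n
  so R(z) = (1 + 2/3z)/(1 − 1/3z).

Need |R(x)|<1, x<0.
x=-1.16: |R|=0.1635
R=−1: 1+2/3x = −1+1/3x ⇒ -1/3x=2 ⇒ x=2/(-1/3)=-6.0000
Confirm numerically:
  x=-5.924: |R|=0.99148 <1
  x=-4.253: |R|=0.75913 <1
  x=-3.512: |R|=0.61794 <1
  x=-2.491: |R|=0.36095 <1
  x=-6.360: |R|=1.03846 >1
  x=-6.133: |R|=1.01456 >1
  x=-6.098: |R|=1.01077 >1
Interval (-6.0000, 0).

left endpoint -6.0000.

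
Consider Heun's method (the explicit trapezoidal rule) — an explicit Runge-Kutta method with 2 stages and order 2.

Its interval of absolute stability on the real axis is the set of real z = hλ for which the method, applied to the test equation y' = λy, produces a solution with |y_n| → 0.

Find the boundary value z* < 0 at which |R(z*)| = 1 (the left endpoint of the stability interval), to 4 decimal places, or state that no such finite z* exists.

z* = -2.0000.

On y'=λy, z=hλ:
  order 2, 2-stage ⇒ R(z)=1+z+z^2/2
  (e.g. R(-0.49)=0.63005, |R|=0.63005)

Solve |R(x)|<1 on ℝ⁻.
x=-0.49: |R|=0.6300
|R(-2.36)|=1.4248 |R(-2.13)|=1.1384 |R(-0.51)|=0.6200
Bisect:
  x_lo=-2.6613 |R|=1.8800  x_hi=-0.1165 |R|=0.8903
  mid=-1.38892 |R|=0.57563 →hi
  mid=-2.02512 |R|=1.02544 →lo
  mid=-1.70702 |R|=0.74994 →hi
  mid=-1.86607 |R|=0.87504 →hi
  mid=-1.94560 |R|=0.94708 →hi
  mid=-1.98536 |R|=0.98547 →hi
  mid=-2.00524 |R|=1.00525 →lo
  mid=-1.99530 |R|=0.99531 →hi
  ...
  [-2.00011,-1.99996] ⇒ x*=-2.0000
Stable set (-2.0000, 0).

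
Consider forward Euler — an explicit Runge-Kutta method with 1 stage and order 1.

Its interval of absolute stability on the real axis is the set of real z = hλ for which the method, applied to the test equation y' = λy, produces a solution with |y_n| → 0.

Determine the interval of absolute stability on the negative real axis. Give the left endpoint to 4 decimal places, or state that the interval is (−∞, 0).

On y'=λy, z=hλ:
  order 1, 1-stage ⇒ R(z)=1+z
  (e.g. R(-1.07)=-0.07000, |R|=0.07000)

Boundary: |R(x)|=1, x<0.
x=-1.07: |R|=0.0700
|R(-1.32)|=0.3200 |R(-0.93)|=0.0700 |R(-0.76)|=0.2400
Bisect:
  x_lo=-2.8008 |R|=1.8008  x_hi=-0.0763 |R|=0.9237
  mid=-1.43851 |R|=0.43851 →hi
  mid=-2.11963 |R|=1.11963 →lo
  mid=-1.77907 |R|=0.77907 →hi
  mid=-1.94935 |R|=0.94935 →hi
  mid=-2.03449 |R|=1.03449 →lo
  mid=-1.99192 |R|=0.99192 →hi
  mid=-2.01321 |R|=1.01321 →lo
  ...
  [-2.00007,-1.99991] ⇒ x*=-2.0000
So |R|<1 on (-2.0000, 0).

z∈(-2.0000,0).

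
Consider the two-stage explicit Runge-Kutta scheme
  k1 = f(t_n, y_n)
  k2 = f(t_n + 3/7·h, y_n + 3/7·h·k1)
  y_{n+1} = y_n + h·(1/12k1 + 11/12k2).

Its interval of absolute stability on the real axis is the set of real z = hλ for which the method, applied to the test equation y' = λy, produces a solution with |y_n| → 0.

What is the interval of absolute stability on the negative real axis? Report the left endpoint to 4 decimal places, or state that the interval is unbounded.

On y'=λy, z=hλ:
  k1=λy_n ⇒ h·k1=z·y_n;  k2=λ(1+3/7z)y_n ⇒ h·k2=z(1+3/7z)y_n
  y_{n+1}/y_n = 1 + 1/12z + 11/12z(1+3/7z) = 1 + z + 11/28z²
  Hence R(z) = 1 + z + 11/28z².

Solve |R(x)|<1 on ℝ⁻.
x=-0.38: |R|=0.6767
R=1: x+11/28x²=0 ⇒ x=−28/11=-2.5455; min R=1−1/(4·11/28)=0.3636>−1
Confirm numerically:
  x=-2.258: |R|=0.74501 <1
  x=-2.125: |R|=0.64900 <1
  x=-2.027: |R|=0.58714 <1
  x=-1.776: |R|=0.46314 <1
  x=-2.945: |R|=1.46226 >1
  x=-2.889: |R|=1.38991 >1
  x=-2.730: |R|=1.19793 >1
Interval (-2.5455, 0).

(-2.5455, 0).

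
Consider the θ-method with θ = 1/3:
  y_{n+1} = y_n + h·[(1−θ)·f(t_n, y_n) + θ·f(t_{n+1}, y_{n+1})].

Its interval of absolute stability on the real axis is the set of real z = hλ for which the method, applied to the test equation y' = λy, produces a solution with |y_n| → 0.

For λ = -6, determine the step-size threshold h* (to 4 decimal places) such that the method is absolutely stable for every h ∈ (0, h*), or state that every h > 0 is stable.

(-6.0000,0); λ=-6 ⇒ h* = (6)/6 = 1.0000.

With y'=λy (z=hλ):
  y_{n+1} = y_n + z·[2/3·y_n + 1/3·y_{n+1}] ⇒ (1 − 1/3z)y_{n+1} = (1 + 2/3z)y_n
  R(z) = (1 + 2/3z)/(1 − 1/3z).

Find x<0 with |R(x)|<1.
x=-1.51: |R|=0.0044
R=−1: 1+2/3x = −1+1/3x ⇒ -1/3x=2 ⇒ x=2/(-1/3)=-6.0000
Confirm numerically:
  x=-4.718: |R|=0.83389 <1
  x=-3.213: |R|=0.55142 <1
  x=-2.823: |R|=0.45440 <1
  x=-6.578: |R|=1.06035 >1
  x=-6.378: |R|=1.04031 >1
Interval (-6.0000, 0).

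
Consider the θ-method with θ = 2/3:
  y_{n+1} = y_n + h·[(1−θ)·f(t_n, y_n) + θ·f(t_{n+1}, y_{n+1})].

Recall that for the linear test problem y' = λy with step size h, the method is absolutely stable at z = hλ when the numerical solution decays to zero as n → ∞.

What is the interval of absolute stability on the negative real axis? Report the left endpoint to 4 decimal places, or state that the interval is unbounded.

Test eqn y'=λy, z=hλ:
  y_{n+1} = y_n + z·[1/3·y_n + 2/3·y_{n+1}] ⇒ (1 − 2/3z)y_{n+1} = (1 + 1/3z)y_n
  Hence R(z) = (1 + 1/3z)/(1 − 2/3z).

Boundary: |R(x)|=1, x<0.
x=-0.92: |R|=0.4298
x=-2: |R|=0.1429
x=-10: |R|=0.3043
x=-100: |R|=0.4778
θ=2/3≥1/2 ⇒ |1+1/3x|<|1−2/3x| ∀x<0 ⇒ unbounded interval.

interval (−∞, 0).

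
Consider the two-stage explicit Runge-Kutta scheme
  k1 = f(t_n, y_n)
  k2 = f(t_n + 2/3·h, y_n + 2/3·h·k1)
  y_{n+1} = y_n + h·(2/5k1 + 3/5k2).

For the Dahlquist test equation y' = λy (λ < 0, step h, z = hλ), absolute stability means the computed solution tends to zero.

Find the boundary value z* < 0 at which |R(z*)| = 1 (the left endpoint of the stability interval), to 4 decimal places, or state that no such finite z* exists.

z* = -2.5000.

Set f=λy, z=hλ:
  k1=λy_n ⇒ h·k1=z·y_n;  k2=λ(1+2/3z)y_n ⇒ h·k2=z(1+2/3z)y_n
  y_{n+1}/y_n = 1 + 2/5z + 3/5z(1+2/3z) = 1 + z + 2/5z²
  ⇒ R(z) = 1 + z + 2/5z².

Need |R(x)|<1, x<0.
x=-0.45: |R|=0.6310
R=1: x+2/5x²=0 ⇒ x=−5/2=-2.5000; min R=1−1/(4·2/5)=0.3750>−1
Confirm numerically:
  x=-1.694: |R|=0.45385 <1
  x=-1.165: |R|=0.37789 <1
  x=-1.006: |R|=0.39881 <1
  x=-3.045: |R|=1.66381 >1
  x=-2.893: |R|=1.45478 >1
  x=-2.535: |R|=1.03549 >1
Stable set (-2.5000, 0).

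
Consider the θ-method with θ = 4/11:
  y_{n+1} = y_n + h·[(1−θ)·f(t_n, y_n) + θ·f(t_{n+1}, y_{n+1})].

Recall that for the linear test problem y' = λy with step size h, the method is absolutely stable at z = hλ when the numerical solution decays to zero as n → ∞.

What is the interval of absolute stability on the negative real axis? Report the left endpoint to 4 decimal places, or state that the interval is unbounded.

z∈(-7.3333,0).

Set f=λy, z=hλ:
  y_{n+1} = y_n + z·[7/11·y_n + 4/11·y_{n+1}] ⇒ (1 − 4/11z)y_{n+1} = (1 + 7/11z)y_n
  Hence R(z) = (1 + 7/11z)/(1 − 4/11z).

Find x<0 with |R(x)|<1.
x=-0.43: |R|=0.6281
R=−1: 1+7/11x = −1+4/11x ⇒ -3/11x=2 ⇒ x=2/(-3/11)=-7.3333
Confirm numerically:
  x=-6.063: |R|=0.89189 <1
  x=-5.483: |R|=0.83144 <1
  x=-5.340: |R|=0.81520 <1
  x=-5.177: |R|=0.79598 <1
  x=-7.862: |R|=1.03736 >1
  x=-7.380: |R|=1.00346 >1
So |R|<1 on (-7.3333, 0).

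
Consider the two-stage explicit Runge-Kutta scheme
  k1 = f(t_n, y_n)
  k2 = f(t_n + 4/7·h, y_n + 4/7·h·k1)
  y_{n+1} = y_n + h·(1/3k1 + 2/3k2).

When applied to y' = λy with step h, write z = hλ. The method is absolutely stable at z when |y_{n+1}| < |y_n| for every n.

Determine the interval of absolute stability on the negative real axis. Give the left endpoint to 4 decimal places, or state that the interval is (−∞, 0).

z∈(-2.6250,0).

Set f=λy, z=hλ:
  k1=λy_n ⇒ h·k1=z·y_n;  k2=λ(1+4/7z)y_n ⇒ h·k2=z(1+4/7z)y_n
  y_{n+1}/y_n = 1 + 1/3z + 2/3z(1+4/7z) = 1 + z + 8/21z²
  R(z) = 1 + z + 8/21z².

Find x<0 with |R(x)|<1.
x=-0.98: |R|=0.3859
R=1: x+8/21x²=0 ⇒ x=−21/8=-2.6250; min R=1−1/(4·8/21)=0.3438>−1
Confirm numerically:
  x=-2.096: |R|=0.57761 <1
  x=-1.708: |R|=0.40334 <1
  x=-1.173: |R|=0.35116 <1
  x=-3.090: |R|=1.54737 >1
  x=-3.013: |R|=1.44535 >1
Stable set (-2.6250, 0).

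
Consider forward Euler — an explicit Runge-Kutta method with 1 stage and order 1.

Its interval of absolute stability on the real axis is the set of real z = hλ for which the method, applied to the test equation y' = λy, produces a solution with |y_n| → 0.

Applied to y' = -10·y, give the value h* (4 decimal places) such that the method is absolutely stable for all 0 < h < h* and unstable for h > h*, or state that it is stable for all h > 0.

Set f=λy, z=hλ:
  order 1, 1-stage ⇒ R(z)=1+z
  (e.g. R(-0.35)=0.65000, |R|=0.65000)

Boundary: |R(x)|=1, x<0.
x=-0.35: |R|=0.6500
|R(-2.28)|=1.2800 |R(-1.26)|=0.2600 |R(-0.52)|=0.4800
Bisect:
  x_lo=-2.3489 |R|=1.3489  x_hi=-0.2211 |R|=0.7789
  mid=-1.28497 |R|=0.28497 →hi
  mid=-1.81691 |R|=0.81691 →hi
  mid=-2.08288 |R|=1.08288 →lo
  mid=-1.94990 |R|=0.94990 →hi
  mid=-2.01639 |R|=1.01639 →lo
  mid=-1.98314 |R|=0.98314 →hi
  mid=-1.99977 |R|=0.99977 →hi
  mid=-2.00808 |R|=1.00808 →lo
  mid=-2.00392 |R|=1.00392 →lo
  ...
  [-2.00003,-1.99990] ⇒ x*=-2.0000
Stable set (-2.0000, 0).

(-2.0000,0); λ=-10 ⇒ h* = 0.2000.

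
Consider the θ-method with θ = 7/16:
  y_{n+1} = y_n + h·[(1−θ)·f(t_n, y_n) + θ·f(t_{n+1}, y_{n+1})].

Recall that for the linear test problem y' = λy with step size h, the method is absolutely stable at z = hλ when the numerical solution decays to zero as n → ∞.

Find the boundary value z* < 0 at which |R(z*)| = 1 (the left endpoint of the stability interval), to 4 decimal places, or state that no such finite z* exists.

With y'=λy (z=hλ):
  y_{n+1} = y_n + z·[9/16·y_n + 7/16·y_{n+1}] ⇒ (1 − 7/16z)y_{n+1} = (1 + 9/16z)y_n
  ⇒ R(z) = (1 + 9/16z)/(1 − 7/16z).

Need |R(x)|<1, x<0.
x=-0.89: |R|=0.3594
R=−1: 1+9/16x = −1+7/16x ⇒ -1/8x=2 ⇒ x=2/(-1/8)=-16.0000
Confirm numerically:
  x=-13.381: |R|=0.95224 <1
  x=-13.135: |R|=0.94692 <1
  x=-11.714: |R|=0.91253 <1
  x=-16.558: |R|=1.00846 >1
  x=-16.130: |R|=1.00202 >1
  x=-16.045: |R|=1.00070 >1
Interval (-16.0000, 0).

left endpoint -16.0000.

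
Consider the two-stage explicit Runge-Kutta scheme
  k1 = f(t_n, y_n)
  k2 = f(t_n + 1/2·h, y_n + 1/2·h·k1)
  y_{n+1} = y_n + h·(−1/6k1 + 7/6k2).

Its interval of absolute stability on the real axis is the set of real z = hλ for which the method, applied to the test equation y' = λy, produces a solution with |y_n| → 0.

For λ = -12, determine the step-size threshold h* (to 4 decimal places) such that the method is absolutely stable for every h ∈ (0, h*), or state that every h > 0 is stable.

(-1.7143,0); λ=-12 ⇒ h* = (12/7)/12 = 0.1429.

With y'=λy (z=hλ):
  k1=λy_n ⇒ h·k1=z·y_n;  k2=λ(1+1/2z)y_n ⇒ h·k2=z(1+1/2z)y_n
  y_{n+1}/y_n = 1 − 1/6z + 7/6z(1+1/2z) = 1 + z + 7/12z²
  Hence R(z) = 1 + z + 7/12z².

Find x<0 with |R(x)|<1.
x=-1.22: |R|=0.6482
R=1: x+7/12x²=0 ⇒ x=−12/7=-1.7143; min R=1−1/(4·7/12)=0.5714>−1
Confirm numerically:
  x=-1.633: |R|=0.92257 <1
  x=-1.572: |R|=0.86952 <1
  x=-1.303: |R|=0.68739 <1
  x=-1.141: |R|=0.61843 <1
  x=-2.197: |R|=1.61864 >1
  x=-1.906: |R|=1.21315 >1
Interval (-1.7143, 0).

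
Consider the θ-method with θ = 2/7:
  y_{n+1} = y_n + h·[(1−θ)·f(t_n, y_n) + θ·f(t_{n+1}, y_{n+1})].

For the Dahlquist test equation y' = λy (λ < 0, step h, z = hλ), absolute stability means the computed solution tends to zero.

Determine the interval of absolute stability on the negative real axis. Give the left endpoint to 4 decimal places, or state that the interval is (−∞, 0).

Set f=λy, z=hλ:
  y_{n+1} = y_n + z·[5/7·y_n + 2/7·y_{n+1}] ⇒ (1 − 2/7z)y_{n+1} = (1 + 5/7z)y_n
  R(z) = (1 + 5/7z)/(1 − 2/7z).

Boundary: |R(x)|=1, x<0.
x=-1.48: |R|=0.0402
R=−1: 1+5/7x = −1+2/7x ⇒ -3/7x=2 ⇒ x=2/(-3/7)=-4.6667
Confirm numerically:
  x=-3.176: |R|=0.66507 <1
  x=-2.559: |R|=0.47821 <1
  x=-2.499: |R|=0.45799 <1
  x=-4.868: |R|=1.03609 >1
  x=-4.845: |R|=1.03206 >1
Stable set (-4.6667, 0).

(-4.6667, 0).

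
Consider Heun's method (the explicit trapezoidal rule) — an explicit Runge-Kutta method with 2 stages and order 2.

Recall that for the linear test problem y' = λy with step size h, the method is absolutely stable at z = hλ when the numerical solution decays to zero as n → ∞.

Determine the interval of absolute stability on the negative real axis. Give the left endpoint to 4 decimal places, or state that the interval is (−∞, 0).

Set f=λy, z=hλ:
  order 2, 2-stage ⇒ R(z)=1+z+z^2/2
  (e.g. R(-0.85)=0.51125, |R|=0.51125)

Need |R(x)|<1, x<0.
x=-0.85: |R|=0.5112
|R(-2.12)|=1.1272 |R(-1.75)|=0.7812 |R(-1.35)|=0.5613
Bisect:
  x_lo=-2.3080 |R|=1.3554  x_hi=-0.1502 |R|=0.8611
  mid=-1.22911 |R|=0.52624 →hi
  mid=-1.76855 |R|=0.79534 →hi
  mid=-2.03827 |R|=1.03901 →lo
  mid=-1.90341 |R|=0.90808 →hi
  mid=-1.97084 |R|=0.97127 →hi
  mid=-2.00456 |R|=1.00457 →lo
  mid=-1.98770 |R|=0.98778 →hi
  mid=-1.99613 |R|=0.99614 →hi
  mid=-2.00034 |R|=1.00034 →lo
  ...
  [-2.00008,-1.99995] ⇒ x*=-2.0000
Stable set (-2.0000, 0).

(-2.0000, 0).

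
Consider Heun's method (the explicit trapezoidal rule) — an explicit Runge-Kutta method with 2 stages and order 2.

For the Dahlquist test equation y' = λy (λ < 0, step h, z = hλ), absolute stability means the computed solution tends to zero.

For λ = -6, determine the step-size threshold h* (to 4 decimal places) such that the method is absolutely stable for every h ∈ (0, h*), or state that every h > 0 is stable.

(-2.0000,0); λ=-6 ⇒ h* = 0.3333.

On y'=λy, z=hλ:
  order 2, 2-stage ⇒ R(z)=1+z+z^2/2
  (e.g. R(-1)=0.50000, |R|=0.50000)

Boundary: |R(x)|=1, x<0.
x=-1: |R|=0.5000
|R(-1.94)|=0.9418 |R(-1.37)|=0.5685 |R(-0.66)|=0.5578
Bisect:
  x_lo=-2.5343 |R|=1.6770  x_hi=-0.1548 |R|=0.8572
  mid=-1.34456 |R|=0.55936 →hi
  mid=-1.93943 |R|=0.94126 →hi
  mid=-2.23686 |R|=1.26491 →lo
  mid=-2.08814 |R|=1.09203 →lo
  mid=-2.01378 |R|=1.01388 →lo
  mid=-1.97661 |R|=0.97688 →hi
  mid=-1.99520 |R|=0.99521 →hi
  mid=-2.00449 |R|=1.00450 →lo
  mid=-1.99984 |R|=0.99984 →hi
  mid=-2.00217 |R|=1.00217 →lo
  ...
  [-2.00013,-1.99999] ⇒ x*=-2.0000
Interval (-2.0000, 0).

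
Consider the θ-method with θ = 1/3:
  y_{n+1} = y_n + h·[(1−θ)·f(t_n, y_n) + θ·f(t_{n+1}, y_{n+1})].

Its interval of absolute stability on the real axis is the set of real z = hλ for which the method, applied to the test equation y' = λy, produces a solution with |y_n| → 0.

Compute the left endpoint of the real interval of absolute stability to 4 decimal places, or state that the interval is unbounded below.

On y'=λy, z=hλ:
  y_{n+1} = y_n + z·[2/3·y_n + 1/3·y_{n+1}] ⇒ (1 − 1/3z)y_{n+1} = (1 + 2/3z)y_n
  ⇒ R(z) = (1 + 2/3z)/(1 − 1/3z).

Solve |R(x)|<1 on ℝ⁻.
x=-1.15: |R|=0.1687
R=−1: 1+2/3x = −1+1/3x ⇒ -1/3x=2 ⇒ x=2/(-1/3)=-6.0000
Confirm numerically:
  x=-5.432: |R|=0.93264 <1
  x=-4.232: |R|=0.75553 <1
  x=-3.582: |R|=0.63263 <1
  x=-3.292: |R|=0.56961 <1
  x=-6.504: |R|=1.05303 >1
  x=-6.390: |R|=1.04153 >1
  x=-6.385: |R|=1.04102 >1
So |R|<1 on (-6.0000, 0).

left endpoint -6.0000.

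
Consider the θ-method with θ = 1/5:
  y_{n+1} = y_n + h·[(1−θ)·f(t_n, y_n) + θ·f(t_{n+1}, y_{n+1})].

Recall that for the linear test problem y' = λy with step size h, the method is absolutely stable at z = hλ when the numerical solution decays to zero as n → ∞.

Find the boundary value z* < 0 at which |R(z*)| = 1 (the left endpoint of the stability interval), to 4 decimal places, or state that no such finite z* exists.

Set f=λy, z=hλ:
  y_{n+1} = y_n + z·[4/5·y_n + 1/5·y_{n+1}] ⇒ (1 − 1/5z)y_{n+1} = (1 + 4/5z)y_n
  Hence R(z) = (1 + 4/5z)/(1 − 1/5z).

Find x<0 with |R(x)|<1.
x=-0.74: |R|=0.3554
R=−1: 1+4/5x = −1+1/5x ⇒ -3/5x=2 ⇒ x=2/(-3/5)=-3.3333
Confirm numerically:
  x=-2.193: |R|=0.52440 <1
  x=-1.394: |R|=0.09008 <1
  x=-1.376: |R|=0.07905 <1
  x=-1.367: |R|=0.07350 <1
  x=-3.697: |R|=1.12545 >1
  x=-3.447: |R|=1.04037 >1
  x=-3.372: |R|=1.01386 >1
So |R|<1 on (-3.3333, 0).

z* = -3.3333.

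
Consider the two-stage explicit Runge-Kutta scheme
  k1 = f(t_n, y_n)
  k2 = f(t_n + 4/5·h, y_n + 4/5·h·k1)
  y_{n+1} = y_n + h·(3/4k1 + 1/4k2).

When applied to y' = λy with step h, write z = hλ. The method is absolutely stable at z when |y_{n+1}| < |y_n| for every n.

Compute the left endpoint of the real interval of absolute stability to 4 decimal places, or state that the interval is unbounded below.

Test eqn y'=λy, z=hλ:
  k1=λy_n ⇒ h·k1=z·y_n;  k2=λ(1+4/5z)y_n ⇒ h·k2=z(1+4/5z)y_n
  y_{n+1}/y_n = 1 + 3/4z + 1/4z(1+4/5z) = 1 + z + 1/5z²
  so R(z) = 1 + z + 1/5z².

Solve |R(x)|<1 on ℝ⁻.
x=-1.11: |R|=0.1364
R=1: x+1/5x²=0 ⇒ x=−5=-5.0000; min R=1−1/(4·1/5)=-0.2500>−1
Confirm numerically:
  x=-4.640: |R|=0.66592 <1
  x=-3.975: |R|=0.18513 <1
  x=-2.070: |R|=0.21302 <1
  x=-5.292: |R|=1.30905 >1
  x=-5.087: |R|=1.08851 >1
Interval (-5.0000, 0).

left endpoint -5.0000.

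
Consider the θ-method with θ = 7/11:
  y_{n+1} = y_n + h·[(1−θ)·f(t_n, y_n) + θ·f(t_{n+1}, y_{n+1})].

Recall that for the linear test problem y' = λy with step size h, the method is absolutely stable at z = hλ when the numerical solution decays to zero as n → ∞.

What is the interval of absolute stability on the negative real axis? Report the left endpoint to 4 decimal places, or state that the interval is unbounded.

With y'=λy (z=hλ):
  y_{n+1} = y_n + z·[4/11·y_n + 7/11·y_{n+1}] ⇒ (1 − 7/11z)y_{n+1} = (1 + 4/11z)y_n
  ⇒ R(z) = (1 + 4/11z)/(1 − 7/11z).

Need |R(x)|<1, x<0.
x=-1.65: |R|=0.1951
x=-2: |R|=0.1200
x=-10: |R|=0.3580
x=-100: |R|=0.5471
θ=7/11≥1/2 ⇒ |1+4/11x|<|1−7/11x| ∀x<0 ⇒ stable on all of ℝ⁻.

unbounded; (−∞, 0).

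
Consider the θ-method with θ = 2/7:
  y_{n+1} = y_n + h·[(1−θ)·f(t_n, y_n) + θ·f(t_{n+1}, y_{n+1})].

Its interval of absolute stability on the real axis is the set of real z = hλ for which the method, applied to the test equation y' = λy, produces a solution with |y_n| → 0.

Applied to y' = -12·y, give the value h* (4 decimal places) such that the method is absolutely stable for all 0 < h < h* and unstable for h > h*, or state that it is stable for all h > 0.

With y'=λy (z=hλ):
  y_{n+1} = y_n + z·[5/7·y_n + 2/7·y_{n+1}] ⇒ (1 − 2/7z)y_{n+1} = (1 + 5/7z)y_n
  Hence R(z) = (1 + 5/7z)/(1 − 2/7z).

Need |R(x)|<1, x<0.
x=-1.15: |R|=0.1344
R=−1: 1+5/7x = −1+2/7x ⇒ -3/7x=2 ⇒ x=2/(-3/7)=-4.6667
Confirm numerically:
  x=-2.889: |R|=0.58264 <1
  x=-2.328: |R|=0.39808 <1
  x=-2.316: |R|=0.39374 <1
  x=-2.284: |R|=0.38209 <1
  x=-5.021: |R|=1.06238 >1
  x=-4.924: |R|=1.04582 >1
  x=-4.892: |R|=1.04028 >1
So |R|<1 on (-4.6667, 0).

(-4.6667,0); λ=-12 ⇒ h* = (14/3)/12 = 0.3889.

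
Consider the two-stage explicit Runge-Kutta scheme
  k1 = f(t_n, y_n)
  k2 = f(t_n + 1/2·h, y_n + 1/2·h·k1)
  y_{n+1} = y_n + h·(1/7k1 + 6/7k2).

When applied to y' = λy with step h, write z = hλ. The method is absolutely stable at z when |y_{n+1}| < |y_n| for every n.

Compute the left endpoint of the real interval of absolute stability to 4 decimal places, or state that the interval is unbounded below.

z* = -2.3333.

Set f=λy, z=hλ:
  k1=λy_n ⇒ h·k1=z·y_n;  k2=λ(1+1/2z)y_n ⇒ h·k2=z(1+1/2z)y_n
  y_{n+1}/y_n = 1 + 1/7z + 6/7z(1+1/2z) = 1 + z + 3/7z²
  so R(z) = 1 + z + 3/7z².

Solve |R(x)|<1 on ℝ⁻.
x=-0.37: |R|=0.6887
R=1: x+3/7x²=0 ⇒ x=−7/3=-2.3333; min R=1−1/(4·3/7)=0.4167>−1
Confirm numerically:
  x=-1.959: |R|=0.68572 <1
  x=-1.873: |R|=0.63048 <1
  x=-1.612: |R|=0.50166 <1
  x=-1.251: |R|=0.41971 <1
  x=-2.730: |R|=1.46410 >1
  x=-2.599: |R|=1.29591 >1
  x=-2.498: |R|=1.17629 >1
Stable set (-2.3333, 0).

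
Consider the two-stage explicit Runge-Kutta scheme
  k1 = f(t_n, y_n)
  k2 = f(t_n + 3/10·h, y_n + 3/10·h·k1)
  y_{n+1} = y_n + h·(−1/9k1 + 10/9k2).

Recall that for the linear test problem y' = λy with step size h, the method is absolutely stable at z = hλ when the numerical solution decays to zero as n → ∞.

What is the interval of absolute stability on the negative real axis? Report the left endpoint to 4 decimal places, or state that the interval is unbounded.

z∈(-3.0000,0).

Set f=λy, z=hλ:
  k1=λy_n ⇒ h·k1=z·y_n;  k2=λ(1+3/10z)y_n ⇒ h·k2=z(1+3/10z)y_n
  y_{n+1}/y_n = 1 − 1/9z + 10/9z(1+3/10z) = 1 + z + 1/3z²
  so R(z) = 1 + z + 1/3z².

Find x<0 with |R(x)|<1.
x=-1.17: |R|=0.2863
R=1: x+1/3x²=0 ⇒ x=−3=-3.0000; min R=1−1/(4·1/3)=0.2500>−1
Confirm numerically:
  x=-2.571: |R|=0.63235 <1
  x=-1.558: |R|=0.25112 <1
  x=-1.263: |R|=0.26872 <1
  x=-1.241: |R|=0.27236 <1
  x=-3.535: |R|=1.63041 >1
  x=-3.260: |R|=1.28253 >1
  x=-3.121: |R|=1.12588 >1
Stable set (-3.0000, 0).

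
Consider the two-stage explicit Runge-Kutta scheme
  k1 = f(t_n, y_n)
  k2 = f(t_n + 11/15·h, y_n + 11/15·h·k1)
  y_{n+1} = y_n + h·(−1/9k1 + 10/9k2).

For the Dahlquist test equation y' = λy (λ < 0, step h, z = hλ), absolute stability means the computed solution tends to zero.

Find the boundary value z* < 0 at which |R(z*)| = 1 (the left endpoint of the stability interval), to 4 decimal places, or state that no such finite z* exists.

z* = -1.2273.

Set f=λy, z=hλ:
  k1=λy_n ⇒ h·k1=z·y_n;  k2=λ(1+11/15z)y_n ⇒ h·k2=z(1+11/15z)y_n
  y_{n+1}/y_n = 1 − 1/9z + 10/9z(1+11/15z) = 1 + z + 22/27z²
  so R(z) = 1 + z + 22/27z².

Find x<0 with |R(x)|<1.
x=-1.47: |R|=1.2907
R=1: x+22/27x²=0 ⇒ x=−27/22=-1.2273; min R=1−1/(4·22/27)=0.6932>−1
Confirm numerically:
  x=-0.887: |R|=0.75407 <1
  x=-0.874: |R|=0.74842 <1
  x=-0.857: |R|=0.74144 <1
  x=-1.811: |R|=1.86137 >1
  x=-1.307: |R|=1.08491 >1
So |R|<1 on (-1.2273, 0).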